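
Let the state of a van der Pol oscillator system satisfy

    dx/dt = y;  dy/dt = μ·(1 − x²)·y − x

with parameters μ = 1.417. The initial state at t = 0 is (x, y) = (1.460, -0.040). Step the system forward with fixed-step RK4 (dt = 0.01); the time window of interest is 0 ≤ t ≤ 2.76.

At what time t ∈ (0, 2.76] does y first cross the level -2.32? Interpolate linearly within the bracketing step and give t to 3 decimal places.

t = 1.651

t=0.000: state=(1.460, -0.040)
step 1 (dt=0.01): k1=(-0.040, -1.396), k2=(-0.047, -1.385), k3=(-0.047, -1.385), k4=(-0.054, -1.373); state += dt/6·(k1+2k2+2k3+k4)
t=0.010: state=(1.460, -0.054)
t=0.020: state=(1.459, -0.067)
t=0.030: state=(1.458, -0.081)
continuing one RK4 step at a time; state shown every 10 steps (Δt=0.1):
t=0.100: state=(1.449, -0.169)
t=0.200: state=(1.427, -0.279)
t=0.300: state=(1.394, -0.374)
t=0.400: state=(1.352, -0.459)
t=0.500: state=(1.303, -0.538)
t=0.600: state=(1.245, -0.614)
t=0.700: state=(1.180, -0.692)
t=0.800: state=(1.106, -0.775)
t=0.900: state=(1.024, -0.866)
t=1.000: state=(0.933, -0.969)
t=1.100: state=(0.830, -1.090)
t=1.200: state=(0.714, -1.233)
t=1.300: state=(0.582, -1.406)
t=1.400: state=(0.432, -1.615)
t=1.500: state=(0.258, -1.866)
t=1.600: state=(0.057, -2.159)
t=1.650: state=(-0.055, -2.317)
next step: t=1.660: state=(-0.078, -2.349) — y has crossed -2.32
linear interpolation between t=1.650 (-2.31700) and t=1.660 (-2.34925) → t≈1.651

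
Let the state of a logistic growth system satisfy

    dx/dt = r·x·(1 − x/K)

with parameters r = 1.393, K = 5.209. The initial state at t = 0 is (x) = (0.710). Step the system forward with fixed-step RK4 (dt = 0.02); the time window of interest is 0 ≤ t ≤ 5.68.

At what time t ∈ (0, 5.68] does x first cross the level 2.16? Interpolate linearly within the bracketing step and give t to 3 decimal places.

t=0.000: state=(0.710)
step 1 (dt=0.02): k1=(0.854), k2=(0.863), k3=(0.863), k4=(0.872); state += dt/6·(k1+2k2+2k3+k4)
t=0.020: state=(0.727)
t=0.040: state=(0.745)
t=0.060: state=(0.763)
continuing one RK4 step at a time; state shown every 10 steps (Δt=0.2):
t=0.200: state=(0.899)
t=0.400: state=(1.125)
t=0.600: state=(1.390)
t=0.800: state=(1.692)
t=1.000: state=(2.024)
t=1.060: state=(2.128)
next step: t=1.080: state=(2.164) — x has crossed 2.16
linear interpolation between t=1.060 (2.12839) and t=1.080 (2.16354) → t≈1.078

t = 1.078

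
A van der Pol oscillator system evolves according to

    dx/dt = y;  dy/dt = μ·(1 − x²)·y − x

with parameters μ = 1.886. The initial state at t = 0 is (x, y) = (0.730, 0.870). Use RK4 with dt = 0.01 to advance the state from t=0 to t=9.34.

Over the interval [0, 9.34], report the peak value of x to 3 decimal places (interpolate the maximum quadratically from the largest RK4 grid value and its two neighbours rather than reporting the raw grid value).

t=0.000: state=(0.730, 0.870)
step 1 (dt=0.01): k1=(0.870, 0.036), k2=(0.870, 0.022), k3=(0.870, 0.022), k4=(0.870, 0.007); state += dt/6·(k1+2k2+2k3+k4)
t=0.010: state=(0.739, 0.870)
t=0.020: state=(0.747, 0.870)
t=0.030: state=(0.756, 0.870)
continuing one RK4 step at a time; state shown every 50 steps (Δt=0.5):
t=0.500: state=(1.104, 0.508)
t=1.000: state=(1.192, -0.133)
t=1.500: state=(1.002, -0.617)
t=2.000: state=(0.535, -1.361)
t=2.500: state=(-0.577, -3.272)
t=3.000: state=(-1.893, -0.937)
t=3.500: state=(-1.939, 0.276)
t=4.000: state=(-1.764, 0.401)
t=4.500: state=(-1.540, 0.499)
t=5.000: state=(-1.251, 0.680)
t=5.500: state=(-0.818, 1.136)
t=6.000: state=(0.057, 2.663)
t=6.500: state=(1.677, 2.319)
t=7.000: state=(2.009, -0.162)
t=7.500: state=(1.861, -0.365)
t=8.000: state=(1.659, -0.446)
t=8.500: state=(1.408, -0.572)
t=9.000: state=(1.063, -0.847)
t=9.340: state=(0.710, -1.289)
largest grid value and its neighbours: x(6.880)=2.01888, x(6.890)=2.01902, x(6.900)=2.01896
parabola through these three points peaks at t≈6.892 with x≈2.01903

max x = 2.019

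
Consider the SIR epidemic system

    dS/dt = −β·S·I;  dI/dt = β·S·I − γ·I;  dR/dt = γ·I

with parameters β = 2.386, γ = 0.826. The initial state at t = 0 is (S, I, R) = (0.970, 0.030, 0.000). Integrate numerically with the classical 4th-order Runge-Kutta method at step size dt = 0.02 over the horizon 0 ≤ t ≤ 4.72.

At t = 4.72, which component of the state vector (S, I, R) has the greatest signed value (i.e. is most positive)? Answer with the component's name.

largest component: R

t=0.000: state=(0.970, 0.030, 0.000)
step 1 (dt=0.02): k1=(-0.069, 0.045, 0.025), k2=(-0.070, 0.045, 0.025), k3=(-0.070, 0.045, 0.025), k4=(-0.071, 0.046, 0.026); state += dt/6·(k1+2k2+2k3+k4)
t=0.020: state=(0.969, 0.031, 0.001)
t=0.040: state=(0.967, 0.032, 0.001)
t=0.060: state=(0.966, 0.033, 0.002)
continuing one RK4 step at a time; state shown every 10 steps (Δt=0.2):
t=0.200: state=(0.954, 0.040, 0.006)
t=0.400: state=(0.933, 0.054, 0.013)
t=0.600: state=(0.906, 0.070, 0.024)
t=0.800: state=(0.872, 0.091, 0.037)
t=1.000: state=(0.830, 0.116, 0.054)
t=1.200: state=(0.780, 0.145, 0.076)
t=1.400: state=(0.723, 0.175, 0.102)
t=1.600: state=(0.660, 0.207, 0.134)
t=1.800: state=(0.593, 0.237, 0.170)
t=2.000: state=(0.527, 0.262, 0.211)
t=2.200: state=(0.463, 0.281, 0.256)
t=2.400: state=(0.403, 0.293, 0.304)
t=2.600: state=(0.350, 0.297, 0.353)
t=2.800: state=(0.304, 0.294, 0.402)
t=3.000: state=(0.265, 0.286, 0.450)
t=3.200: state=(0.232, 0.273, 0.496)
t=3.400: state=(0.204, 0.256, 0.540)
t=3.600: state=(0.181, 0.238, 0.580)
t=3.800: state=(0.163, 0.219, 0.618)
t=4.000: state=(0.147, 0.200, 0.653)
t=4.200: state=(0.134, 0.181, 0.684)
t=4.400: state=(0.124, 0.163, 0.713)
t=4.600: state=(0.115, 0.147, 0.738)
t=4.720: state=(0.110, 0.137, 0.752)
compare at T: S=0.110, I=0.137, R=0.752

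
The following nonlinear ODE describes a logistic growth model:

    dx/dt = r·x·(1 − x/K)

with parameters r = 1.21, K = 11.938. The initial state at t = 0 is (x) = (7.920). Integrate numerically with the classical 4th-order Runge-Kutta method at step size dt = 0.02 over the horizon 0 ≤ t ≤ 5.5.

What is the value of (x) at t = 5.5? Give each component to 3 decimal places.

t=0.000: state=(7.920)
step 1 (dt=0.02): k1=(3.225), k2=(3.213), k3=(3.213), k4=(3.200); state += dt/6·(k1+2k2+2k3+k4)
t=0.020: state=(7.984)
t=0.040: state=(8.048)
t=0.060: state=(8.111)
continuing one RK4 step at a time; state shown every 10 steps (Δt=0.2):
t=0.200: state=(8.538)
t=0.400: state=(9.094)
t=0.600: state=(9.585)
t=0.800: state=(10.009)
t=1.000: state=(10.369)
t=1.200: state=(10.671)
t=1.400: state=(10.920)
t=1.600: state=(11.124)
t=1.800: state=(11.289)
t=2.000: state=(11.423)
t=2.200: state=(11.530)
t=2.400: state=(11.615)
t=2.600: state=(11.683)
t=2.800: state=(11.737)
t=3.000: state=(11.780)
t=3.200: state=(11.813)
t=3.400: state=(11.840)
t=3.600: state=(11.861)
t=3.800: state=(11.877)
t=4.000: state=(11.890)
t=4.200: state=(11.901)
t=4.400: state=(11.909)
t=4.600: state=(11.915)
t=4.800: state=(11.920)
t=5.000: state=(11.924)
t=5.200: state=(11.927)
t=5.400: state=(11.929)
t=5.500: state=(11.930)

(x) = (11.930)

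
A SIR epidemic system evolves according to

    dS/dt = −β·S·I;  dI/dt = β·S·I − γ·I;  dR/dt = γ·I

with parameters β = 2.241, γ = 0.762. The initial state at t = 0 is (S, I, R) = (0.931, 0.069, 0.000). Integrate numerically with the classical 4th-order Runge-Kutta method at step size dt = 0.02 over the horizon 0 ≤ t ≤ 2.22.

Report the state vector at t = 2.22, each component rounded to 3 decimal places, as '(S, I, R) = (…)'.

(S, I, R) = (0.322, 0.317, 0.361)

t=0.000: state=(0.931, 0.069, 0.000)
step 1 (dt=0.02): k1=(-0.144, 0.091, 0.053), k2=(-0.146, 0.092, 0.053), k3=(-0.146, 0.092, 0.053), k4=(-0.147, 0.093, 0.054); state += dt/6·(k1+2k2+2k3+k4)
t=0.020: state=(0.928, 0.071, 0.001)
t=0.040: state=(0.925, 0.073, 0.002)
t=0.060: state=(0.922, 0.075, 0.003)
continuing one RK4 step at a time; state shown every 5 steps (Δt=0.1):
t=0.100: state=(0.916, 0.079, 0.006)
t=0.200: state=(0.899, 0.089, 0.012)
t=0.300: state=(0.880, 0.101, 0.019)
t=0.400: state=(0.859, 0.114, 0.027)
t=0.500: state=(0.836, 0.127, 0.037)
t=0.600: state=(0.811, 0.142, 0.047)
t=0.700: state=(0.784, 0.157, 0.058)
t=0.800: state=(0.756, 0.173, 0.071)
t=0.900: state=(0.726, 0.190, 0.085)
t=1.000: state=(0.694, 0.206, 0.100)
t=1.100: state=(0.662, 0.222, 0.116)
t=1.200: state=(0.628, 0.238, 0.134)
t=1.300: state=(0.595, 0.253, 0.152)
t=1.400: state=(0.561, 0.267, 0.172)
t=1.500: state=(0.528, 0.279, 0.193)
t=1.600: state=(0.495, 0.290, 0.215)
t=1.700: state=(0.464, 0.299, 0.237)
t=1.800: state=(0.433, 0.307, 0.260)
t=1.900: state=(0.404, 0.312, 0.284)
t=2.000: state=(0.377, 0.316, 0.308)
t=2.100: state=(0.351, 0.317, 0.332)
t=2.200: state=(0.327, 0.317, 0.356)
t=2.220: state=(0.322, 0.317, 0.361)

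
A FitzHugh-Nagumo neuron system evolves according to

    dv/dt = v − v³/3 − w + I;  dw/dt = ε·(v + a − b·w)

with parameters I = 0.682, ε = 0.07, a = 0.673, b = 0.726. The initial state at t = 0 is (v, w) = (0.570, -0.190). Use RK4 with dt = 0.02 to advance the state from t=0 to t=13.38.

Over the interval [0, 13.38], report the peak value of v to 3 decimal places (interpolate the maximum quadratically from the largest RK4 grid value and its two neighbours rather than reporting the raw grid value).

max v = 1.969

t=0.000: state=(0.570, -0.190)
step 1 (dt=0.02): k1=(1.380, 0.097), k2=(1.389, 0.098), k3=(1.389, 0.098), k4=(1.397, 0.099); state += dt/6·(k1+2k2+2k3+k4)
t=0.020: state=(0.598, -0.188)
t=0.040: state=(0.626, -0.186)
t=0.060: state=(0.654, -0.184)
continuing one RK4 step at a time; state shown every 25 steps (Δt=0.5):
t=0.500: state=(1.302, -0.130)
t=1.000: state=(1.800, -0.048)
t=1.500: state=(1.953, 0.042)
t=2.000: state=(1.968, 0.132)
t=2.500: state=(1.947, 0.220)
t=3.000: state=(1.919, 0.304)
t=3.500: state=(1.889, 0.386)
t=4.000: state=(1.858, 0.464)
t=4.500: state=(1.827, 0.539)
t=5.000: state=(1.795, 0.611)
t=5.500: state=(1.764, 0.681)
t=6.000: state=(1.732, 0.747)
t=6.500: state=(1.699, 0.811)
t=7.000: state=(1.666, 0.872)
t=7.500: state=(1.633, 0.931)
t=8.000: state=(1.599, 0.986)
t=8.500: state=(1.565, 1.040)
t=9.000: state=(1.529, 1.090)
t=9.500: state=(1.493, 1.138)
t=10.000: state=(1.456, 1.184)
t=10.500: state=(1.418, 1.227)
t=11.000: state=(1.378, 1.268)
t=11.500: state=(1.337, 1.306)
t=12.000: state=(1.294, 1.342)
t=12.500: state=(1.248, 1.376)
t=13.000: state=(1.200, 1.407)
t=13.380: state=(1.160, 1.429)
largest grid value and its neighbours: v(1.840)=1.96921, v(1.860)=1.96922, v(1.880)=1.96917
parabola through these three points peaks at t≈1.854 with v≈1.96923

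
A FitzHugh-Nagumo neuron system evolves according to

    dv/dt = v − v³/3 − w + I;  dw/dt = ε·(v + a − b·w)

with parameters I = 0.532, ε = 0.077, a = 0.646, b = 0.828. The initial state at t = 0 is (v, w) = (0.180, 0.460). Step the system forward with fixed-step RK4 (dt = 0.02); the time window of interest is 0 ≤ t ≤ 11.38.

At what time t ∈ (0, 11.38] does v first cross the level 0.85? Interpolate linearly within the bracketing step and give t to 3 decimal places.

t=0.000: state=(0.180, 0.460)
step 1 (dt=0.02): k1=(0.250, 0.034), k2=(0.252, 0.034), k3=(0.252, 0.034), k4=(0.254, 0.035); state += dt/6·(k1+2k2+2k3+k4)
t=0.020: state=(0.185, 0.461)
t=0.040: state=(0.190, 0.461)
t=0.060: state=(0.195, 0.462)
continuing one RK4 step at a time; state shown every 25 steps (Δt=0.5):
t=0.500: state=(0.334, 0.480)
t=1.000: state=(0.559, 0.506)
t=1.480: state=(0.842, 0.539)
next step: t=1.500: state=(0.855, 0.541) — v has crossed 0.85
linear interpolation between t=1.480 (0.84238) and t=1.500 (0.85511) → t≈1.492

t = 1.492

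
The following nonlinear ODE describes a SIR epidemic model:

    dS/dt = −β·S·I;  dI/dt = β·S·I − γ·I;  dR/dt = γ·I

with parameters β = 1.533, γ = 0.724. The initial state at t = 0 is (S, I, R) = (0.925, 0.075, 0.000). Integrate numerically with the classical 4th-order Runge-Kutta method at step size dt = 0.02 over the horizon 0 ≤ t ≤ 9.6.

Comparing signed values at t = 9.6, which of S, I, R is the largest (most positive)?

t=0.000: state=(0.925, 0.075, 0.000)
step 1 (dt=0.02): k1=(-0.106, 0.052, 0.054), k2=(-0.107, 0.052, 0.055), k3=(-0.107, 0.052, 0.055), k4=(-0.108, 0.053, 0.055); state += dt/6·(k1+2k2+2k3+k4)
t=0.020: state=(0.923, 0.076, 0.001)
t=0.040: state=(0.921, 0.077, 0.002)
t=0.060: state=(0.919, 0.078, 0.003)
continuing one RK4 step at a time; state shown every 25 steps (Δt=0.5):
t=0.500: state=(0.864, 0.104, 0.032)
t=1.000: state=(0.788, 0.136, 0.076)
t=1.500: state=(0.701, 0.168, 0.131)
t=2.000: state=(0.610, 0.193, 0.196)
t=2.500: state=(0.523, 0.208, 0.269)
t=3.000: state=(0.445, 0.209, 0.345)
t=3.500: state=(0.380, 0.200, 0.420)
t=4.000: state=(0.328, 0.183, 0.489)
t=4.500: state=(0.288, 0.161, 0.551)
t=5.000: state=(0.257, 0.138, 0.605)
t=5.500: state=(0.233, 0.116, 0.651)
t=6.000: state=(0.215, 0.096, 0.689)
t=6.500: state=(0.201, 0.078, 0.721)
t=7.000: state=(0.190, 0.063, 0.746)
t=7.500: state=(0.182, 0.051, 0.767)
t=8.000: state=(0.176, 0.041, 0.783)
t=8.500: state=(0.171, 0.032, 0.796)
t=9.000: state=(0.168, 0.026, 0.807)
t=9.500: state=(0.165, 0.020, 0.815)
t=9.600: state=(0.164, 0.019, 0.817)
compare at T: S=0.164, I=0.019, R=0.817

largest component: R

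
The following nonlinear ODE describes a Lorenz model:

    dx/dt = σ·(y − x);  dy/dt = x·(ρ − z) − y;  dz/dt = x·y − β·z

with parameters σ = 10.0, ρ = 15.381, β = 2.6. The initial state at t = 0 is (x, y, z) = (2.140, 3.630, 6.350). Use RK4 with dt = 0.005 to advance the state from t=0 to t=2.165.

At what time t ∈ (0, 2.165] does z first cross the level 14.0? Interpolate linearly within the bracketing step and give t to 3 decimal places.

t=0.000: state=(2.140, 3.630, 6.350)
step 1 (dt=0.005): k1=(14.900, 15.696, -8.742), k2=(14.920, 16.041, -8.464), k3=(14.928, 16.039, -8.464), k4=(14.956, 16.384, -8.183); state += dt/6·(k1+2k2+2k3+k4)
t=0.005: state=(2.215, 3.710, 6.308)
t=0.010: state=(2.290, 3.794, 6.268)
t=0.015: state=(2.365, 3.881, 6.232)
continuing one RK4 step at a time; state shown every 20 steps (Δt=0.1):
t=0.100: state=(3.842, 5.892, 6.156)
t=0.200: state=(6.371, 9.342, 8.227)
t=0.295: state=(9.186, 11.702, 13.645)
next step: t=0.300: state=(9.309, 11.715, 14.006) — z has crossed 14.0
linear interpolation between t=0.295 (13.64459) and t=0.300 (14.00631) → t≈0.300

t = 0.300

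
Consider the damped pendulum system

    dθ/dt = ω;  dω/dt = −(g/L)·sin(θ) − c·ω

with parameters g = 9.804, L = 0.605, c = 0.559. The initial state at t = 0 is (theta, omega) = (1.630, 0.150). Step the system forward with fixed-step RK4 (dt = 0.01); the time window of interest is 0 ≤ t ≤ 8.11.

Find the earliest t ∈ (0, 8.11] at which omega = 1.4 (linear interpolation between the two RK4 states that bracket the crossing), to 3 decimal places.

t = 1.007

t=0.000: state=(1.630, 0.150)
step 1 (dt=0.01): k1=(0.150, -16.260), k2=(0.069, -16.214), k3=(0.069, -16.215), k4=(-0.012, -16.169); state += dt/6·(k1+2k2+2k3+k4)
t=0.010: state=(1.631, -0.012)
t=0.020: state=(1.630, -0.173)
t=0.030: state=(1.627, -0.334)
continuing one RK4 step at a time; state shown every 50 steps (Δt=0.5):
t=0.500: state=(0.001, -5.178)
t=1.000: state=(-1.171, 1.303)
next step: t=1.010: state=(-1.157, 1.444) — omega has crossed 1.4
linear interpolation between t=1.000 (1.30313) and t=1.010 (1.44426) → t≈1.007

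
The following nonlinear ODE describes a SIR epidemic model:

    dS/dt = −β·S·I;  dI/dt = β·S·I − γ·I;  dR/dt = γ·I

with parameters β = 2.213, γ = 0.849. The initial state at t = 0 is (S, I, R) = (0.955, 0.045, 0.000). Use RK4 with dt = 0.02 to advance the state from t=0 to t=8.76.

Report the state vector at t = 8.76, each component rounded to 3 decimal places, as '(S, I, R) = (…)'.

(S, I, R) = (0.092, 0.010, 0.898)

t=0.000: state=(0.955, 0.045, 0.000)
step 1 (dt=0.02): k1=(-0.095, 0.057, 0.038), k2=(-0.096, 0.058, 0.039), k3=(-0.096, 0.058, 0.039), k4=(-0.097, 0.058, 0.039); state += dt/6·(k1+2k2+2k3+k4)
t=0.020: state=(0.953, 0.046, 0.001)
t=0.040: state=(0.951, 0.047, 0.002)
t=0.060: state=(0.949, 0.049, 0.002)
continuing one RK4 step at a time; state shown every 25 steps (Δt=0.5):
t=0.500: state=(0.892, 0.082, 0.026)
t=1.000: state=(0.791, 0.137, 0.072)
t=1.500: state=(0.657, 0.200, 0.144)
t=2.000: state=(0.511, 0.249, 0.240)
t=2.500: state=(0.383, 0.266, 0.350)
t=3.000: state=(0.287, 0.252, 0.461)
t=3.500: state=(0.221, 0.218, 0.561)
t=4.000: state=(0.178, 0.177, 0.645)
t=4.500: state=(0.149, 0.139, 0.712)
t=5.000: state=(0.130, 0.106, 0.764)
t=5.500: state=(0.118, 0.079, 0.803)
t=6.000: state=(0.109, 0.059, 0.832)
t=6.500: state=(0.103, 0.043, 0.853)
t=7.000: state=(0.099, 0.032, 0.869)
t=7.500: state=(0.096, 0.023, 0.881)
t=8.000: state=(0.094, 0.017, 0.889)
t=8.500: state=(0.093, 0.012, 0.895)
t=8.760: state=(0.092, 0.010, 0.898)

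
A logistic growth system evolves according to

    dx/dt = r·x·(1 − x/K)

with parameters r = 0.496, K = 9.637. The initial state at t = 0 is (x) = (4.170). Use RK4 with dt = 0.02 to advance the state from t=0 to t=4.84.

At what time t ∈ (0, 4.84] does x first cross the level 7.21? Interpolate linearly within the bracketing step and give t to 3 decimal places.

t=0.000: state=(4.170)
step 1 (dt=0.02): k1=(1.173), k2=(1.174), k3=(1.174), k4=(1.175); state += dt/6·(k1+2k2+2k3+k4)
t=0.020: state=(4.193)
t=0.040: state=(4.217)
t=0.060: state=(4.241)
continuing one RK4 step at a time; state shown every 10 steps (Δt=0.2):
t=0.200: state=(4.406)
t=0.400: state=(4.644)
t=0.600: state=(4.883)
t=0.800: state=(5.122)
t=1.000: state=(5.359)
t=1.200: state=(5.593)
t=1.400: state=(5.824)
t=1.600: state=(6.050)
t=1.800: state=(6.271)
t=2.000: state=(6.484)
t=2.200: state=(6.691)
t=2.400: state=(6.890)
t=2.600: state=(7.081)
t=2.740: state=(7.209)
next step: t=2.760: state=(7.227) — x has crossed 7.21
linear interpolation between t=2.740 (7.20893) and t=2.760 (7.22691) → t≈2.741

t = 2.741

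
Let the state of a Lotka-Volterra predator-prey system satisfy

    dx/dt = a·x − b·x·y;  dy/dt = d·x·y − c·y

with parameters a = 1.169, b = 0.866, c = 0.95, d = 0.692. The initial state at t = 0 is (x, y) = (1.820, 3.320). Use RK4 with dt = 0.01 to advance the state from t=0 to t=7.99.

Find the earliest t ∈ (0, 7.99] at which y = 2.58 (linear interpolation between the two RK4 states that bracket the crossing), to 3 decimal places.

t = 0.870

t=0.000: state=(1.820, 3.320)
step 1 (dt=0.01): k1=(-3.105, 1.027), k2=(-3.087, 0.993), k3=(-3.087, 0.993), k4=(-3.068, 0.959); state += dt/6·(k1+2k2+2k3+k4)
t=0.010: state=(1.789, 3.330)
t=0.020: state=(1.759, 3.339)
t=0.030: state=(1.729, 3.348)
continuing one RK4 step at a time; state shown every 50 steps (Δt=0.5):
t=0.500: state=(0.772, 3.143)
t=0.870: state=(0.475, 2.580)
next step: t=0.880: state=(0.470, 2.564) — y has crossed 2.58
linear interpolation between t=0.870 (2.58009) and t=0.880 (2.56406) → t≈0.870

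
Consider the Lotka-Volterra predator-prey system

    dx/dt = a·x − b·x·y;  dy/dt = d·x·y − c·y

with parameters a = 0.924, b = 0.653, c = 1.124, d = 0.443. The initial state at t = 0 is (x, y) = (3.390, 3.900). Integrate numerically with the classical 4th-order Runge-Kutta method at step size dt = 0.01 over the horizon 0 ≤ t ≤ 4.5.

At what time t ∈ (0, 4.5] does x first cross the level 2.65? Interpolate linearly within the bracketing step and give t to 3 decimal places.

t=0.000: state=(3.390, 3.900)
step 1 (dt=0.01): k1=(-5.501, 1.473), k2=(-5.472, 1.428), k3=(-5.472, 1.429), k4=(-5.443, 1.384); state += dt/6·(k1+2k2+2k3+k4)
t=0.010: state=(3.335, 3.914)
t=0.020: state=(3.281, 3.928)
t=0.030: state=(3.228, 3.940)
t=0.140: state=(2.683, 4.020)
next step: t=0.150: state=(2.638, 4.022) — x has crossed 2.65
linear interpolation between t=0.140 (2.68283) and t=0.150 (2.63756) → t≈0.147

t = 0.147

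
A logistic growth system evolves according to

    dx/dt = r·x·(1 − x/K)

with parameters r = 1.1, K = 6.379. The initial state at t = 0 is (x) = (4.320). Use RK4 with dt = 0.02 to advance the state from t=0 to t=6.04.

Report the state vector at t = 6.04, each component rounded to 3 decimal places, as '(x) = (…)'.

t=0.000: state=(4.320)
step 1 (dt=0.02): k1=(1.534), k2=(1.528), k3=(1.528), k4=(1.522); state += dt/6·(k1+2k2+2k3+k4)
t=0.020: state=(4.351)
t=0.040: state=(4.381)
t=0.060: state=(4.411)
continuing one RK4 step at a time; state shown every 10 steps (Δt=0.2):
t=0.200: state=(4.614)
t=0.400: state=(4.881)
t=0.600: state=(5.118)
t=0.800: state=(5.326)
t=1.000: state=(5.506)
t=1.200: state=(5.659)
t=1.400: state=(5.788)
t=1.600: state=(5.896)
t=1.800: state=(5.985)
t=2.000: state=(6.059)
t=2.200: state=(6.120)
t=2.400: state=(6.169)
t=2.600: state=(6.210)
t=2.800: state=(6.242)
t=3.000: state=(6.269)
t=3.200: state=(6.290)
t=3.400: state=(6.308)
t=3.600: state=(6.322)
t=3.800: state=(6.333)
t=4.000: state=(6.342)
t=4.200: state=(6.349)
t=4.400: state=(6.355)
t=4.600: state=(6.360)
t=4.800: state=(6.364)
t=5.000: state=(6.367)
t=5.200: state=(6.369)
t=5.400: state=(6.371)
t=5.600: state=(6.373)
t=5.800: state=(6.374)
t=6.000: state=(6.375)
t=6.040: state=(6.375)

(x) = (6.375)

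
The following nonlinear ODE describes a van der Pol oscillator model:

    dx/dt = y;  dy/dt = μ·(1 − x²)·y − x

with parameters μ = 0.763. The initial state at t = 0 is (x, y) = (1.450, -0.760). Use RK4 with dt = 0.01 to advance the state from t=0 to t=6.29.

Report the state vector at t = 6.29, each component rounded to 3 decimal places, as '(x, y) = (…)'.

t=0.000: state=(1.450, -0.760)
step 1 (dt=0.01): k1=(-0.760, -0.811), k2=(-0.764, -0.810), k3=(-0.764, -0.810), k4=(-0.768, -0.809); state += dt/6·(k1+2k2+2k3+k4)
t=0.010: state=(1.442, -0.768)
t=0.020: state=(1.435, -0.776)
t=0.030: state=(1.427, -0.784)
continuing one RK4 step at a time; state shown every 25 steps (Δt=0.25):
t=0.250: state=(1.235, -0.964)
t=0.500: state=(0.966, -1.196)
t=0.750: state=(0.632, -1.487)
t=1.000: state=(0.216, -1.851)
t=1.250: state=(-0.295, -2.223)
t=1.500: state=(-0.877, -2.357)
t=1.750: state=(-1.424, -1.921)
t=2.000: state=(-1.800, -1.053)
t=2.250: state=(-1.959, -0.270)
t=2.500: state=(-1.959, 0.223)
t=2.750: state=(-1.865, 0.511)
t=3.000: state=(-1.712, 0.702)
t=3.250: state=(-1.516, 0.866)
t=3.500: state=(-1.278, 1.043)
t=3.750: state=(-0.991, 1.263)
t=4.000: state=(-0.640, 1.555)
t=4.250: state=(-0.206, 1.930)
t=4.500: state=(0.326, 2.312)
t=4.750: state=(0.927, 2.421)
t=5.000: state=(1.483, 1.914)
t=5.250: state=(1.849, 0.995)
t=5.500: state=(1.993, 0.214)
t=5.750: state=(1.982, -0.260)
t=6.000: state=(1.880, -0.532)
t=6.250: state=(1.723, -0.714)
t=6.290: state=(1.694, -0.740)

(x, y) = (1.694, -0.740)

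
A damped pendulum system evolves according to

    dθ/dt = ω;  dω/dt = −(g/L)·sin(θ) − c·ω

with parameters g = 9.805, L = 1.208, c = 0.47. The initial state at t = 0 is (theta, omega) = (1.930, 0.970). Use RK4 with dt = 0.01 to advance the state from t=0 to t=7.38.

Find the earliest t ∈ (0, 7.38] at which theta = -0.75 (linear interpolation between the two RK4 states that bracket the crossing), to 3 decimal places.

t=0.000: state=(1.930, 0.970)
step 1 (dt=0.01): k1=(0.970, -8.055), k2=(0.930, -8.022), k3=(0.930, -8.022), k4=(0.890, -7.990); state += dt/6·(k1+2k2+2k3+k4)
t=0.010: state=(1.939, 0.890)
t=0.020: state=(1.948, 0.810)
t=0.030: state=(1.956, 0.731)
continuing one RK4 step at a time; state shown every 25 steps (Δt=0.25):
t=0.250: state=(1.934, -0.901)
t=0.500: state=(1.486, -2.671)
t=0.750: state=(0.631, -4.011)
t=1.000: state=(-0.382, -3.765)
t=1.100: state=(-0.731, -3.171)
next step: t=1.110: state=(-0.762, -3.101) — theta has crossed -0.75
linear interpolation between t=1.100 (-0.73082) and t=1.110 (-0.76218) → t≈1.106

t = 1.106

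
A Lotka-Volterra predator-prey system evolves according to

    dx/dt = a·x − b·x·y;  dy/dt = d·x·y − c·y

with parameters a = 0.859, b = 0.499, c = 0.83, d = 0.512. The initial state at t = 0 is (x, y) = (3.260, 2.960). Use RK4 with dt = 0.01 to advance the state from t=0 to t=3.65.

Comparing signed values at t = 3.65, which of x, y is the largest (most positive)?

largest component: y

t=0.000: state=(3.260, 2.960)
step 1 (dt=0.01): k1=(-2.015, 2.484), k2=(-2.029, 2.479), k3=(-2.029, 2.479), k4=(-2.042, 2.474); state += dt/6·(k1+2k2+2k3+k4)
t=0.010: state=(3.240, 2.985)
t=0.020: state=(3.219, 3.009)
t=0.030: state=(3.198, 3.034)
continuing one RK4 step at a time; state shown every 20 steps (Δt=0.2):
t=0.200: state=(2.813, 3.424)
t=0.400: state=(2.330, 3.774)
t=0.600: state=(1.878, 3.963)
t=0.800: state=(1.498, 3.987)
t=1.000: state=(1.200, 3.875)
t=1.200: state=(0.977, 3.667)
t=1.400: state=(0.815, 3.403)
t=1.600: state=(0.699, 3.114)
t=1.800: state=(0.617, 2.821)
t=2.000: state=(0.561, 2.538)
t=2.200: state=(0.524, 2.272)
t=2.400: state=(0.502, 2.028)
t=2.600: state=(0.493, 1.808)
t=2.800: state=(0.493, 1.610)
t=3.000: state=(0.503, 1.435)
t=3.200: state=(0.522, 1.281)
t=3.400: state=(0.549, 1.146)
t=3.600: state=(0.585, 1.029)
t=3.650: state=(0.596, 1.002)
compare at T: x=0.596, y=1.002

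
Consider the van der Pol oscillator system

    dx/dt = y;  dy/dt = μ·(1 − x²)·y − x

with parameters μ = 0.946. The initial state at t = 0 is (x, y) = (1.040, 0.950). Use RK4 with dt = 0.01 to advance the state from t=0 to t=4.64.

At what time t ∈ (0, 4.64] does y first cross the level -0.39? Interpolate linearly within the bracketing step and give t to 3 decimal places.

t=0.000: state=(1.040, 0.950)
step 1 (dt=0.01): k1=(0.950, -1.113), k2=(0.944, -1.127), k3=(0.944, -1.126), k4=(0.939, -1.139); state += dt/6·(k1+2k2+2k3+k4)
t=0.010: state=(1.049, 0.939)
t=0.020: state=(1.059, 0.927)
t=0.030: state=(1.068, 0.915)
continuing one RK4 step at a time; state shown every 20 steps (Δt=0.2):
t=0.200: state=(1.205, 0.684)
t=0.400: state=(1.311, 0.373)
t=0.600: state=(1.355, 0.073)
t=0.800: state=(1.342, -0.188)
t=0.980: state=(1.290, -0.389)
next step: t=0.990: state=(1.286, -0.400) — y has crossed -0.39
linear interpolation between t=0.980 (-0.38923) and t=0.990 (-0.39966) → t≈0.981

t = 0.981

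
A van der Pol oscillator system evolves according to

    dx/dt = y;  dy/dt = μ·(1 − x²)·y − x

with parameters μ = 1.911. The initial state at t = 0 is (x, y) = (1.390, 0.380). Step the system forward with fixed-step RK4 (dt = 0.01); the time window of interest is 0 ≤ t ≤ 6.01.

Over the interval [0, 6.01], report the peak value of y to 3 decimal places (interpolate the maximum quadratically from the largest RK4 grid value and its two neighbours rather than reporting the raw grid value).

t=0.000: state=(1.390, 0.380)
step 1 (dt=0.01): k1=(0.380, -2.067), k2=(0.370, -2.054), k3=(0.370, -2.054), k4=(0.359, -2.041); state += dt/6·(k1+2k2+2k3+k4)
t=0.010: state=(1.394, 0.359)
t=0.020: state=(1.397, 0.339)
t=0.030: state=(1.400, 0.319)
continuing one RK4 step at a time; state shown every 20 steps (Δt=0.2):
t=0.200: state=(1.428, 0.025)
t=0.400: state=(1.407, -0.219)
t=0.600: state=(1.346, -0.389)
t=0.800: state=(1.254, -0.529)
t=1.000: state=(1.134, -0.670)
t=1.200: state=(0.983, -0.847)
t=1.400: state=(0.790, -1.103)
t=1.600: state=(0.532, -1.512)
t=1.800: state=(0.167, -2.188)
t=2.000: state=(-0.364, -3.154)
t=2.200: state=(-1.064, -3.613)
t=2.400: state=(-1.678, -2.264)
t=2.600: state=(-1.957, -0.666)
t=2.800: state=(-2.009, 0.024)
t=3.000: state=(-1.978, 0.246)
t=3.200: state=(-1.919, 0.325)
t=3.400: state=(-1.850, 0.364)
t=3.600: state=(-1.774, 0.395)
t=3.800: state=(-1.692, 0.427)
t=4.000: state=(-1.603, 0.465)
t=4.200: state=(-1.505, 0.512)
t=4.400: state=(-1.397, 0.573)
t=4.600: state=(-1.275, 0.657)
t=4.800: state=(-1.132, 0.776)
t=5.000: state=(-0.960, 0.954)
t=5.200: state=(-0.744, 1.237)
t=5.400: state=(-0.453, 1.711)
t=5.600: state=(-0.038, 2.495)
t=5.800: state=(0.561, 3.480)
t=6.000: state=(1.286, 3.438)
t=6.010: state=(1.320, 3.380)
largest grid value and its neighbours: y(5.890)=3.70544, y(5.900)=3.70917, y(5.910)=3.70767
parabola through these three points peaks at t≈5.902 with y≈3.70929

max y = 3.709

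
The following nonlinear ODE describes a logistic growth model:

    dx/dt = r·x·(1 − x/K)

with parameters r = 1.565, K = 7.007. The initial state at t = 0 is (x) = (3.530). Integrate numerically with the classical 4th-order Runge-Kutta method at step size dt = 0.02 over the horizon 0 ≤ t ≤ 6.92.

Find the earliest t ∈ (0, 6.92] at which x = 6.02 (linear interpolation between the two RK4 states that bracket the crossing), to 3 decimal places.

t = 1.146

t=0.000: state=(3.530)
step 1 (dt=0.02): k1=(2.741), k2=(2.741), k3=(2.741), k4=(2.740); state += dt/6·(k1+2k2+2k3+k4)
t=0.020: state=(3.585)
t=0.040: state=(3.640)
t=0.060: state=(3.694)
continuing one RK4 step at a time; state shown every 25 steps (Δt=0.5):
t=0.500: state=(4.831)
t=1.000: state=(5.810)
t=1.140: state=(6.012)
next step: t=1.160: state=(6.039) — x has crossed 6.02
linear interpolation between t=1.140 (6.01239) and t=1.160 (6.03881) → t≈1.146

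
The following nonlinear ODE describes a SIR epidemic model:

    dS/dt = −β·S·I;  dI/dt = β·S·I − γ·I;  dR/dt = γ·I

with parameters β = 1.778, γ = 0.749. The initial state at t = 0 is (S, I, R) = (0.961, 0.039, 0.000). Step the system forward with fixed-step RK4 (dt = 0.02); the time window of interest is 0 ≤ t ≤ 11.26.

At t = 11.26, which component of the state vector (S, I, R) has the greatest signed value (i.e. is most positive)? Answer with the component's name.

t=0.000: state=(0.961, 0.039, 0.000)
step 1 (dt=0.02): k1=(-0.067, 0.037, 0.029), k2=(-0.067, 0.038, 0.029), k3=(-0.067, 0.038, 0.029), k4=(-0.068, 0.038, 0.030); state += dt/6·(k1+2k2+2k3+k4)
t=0.020: state=(0.960, 0.040, 0.001)
t=0.040: state=(0.958, 0.041, 0.001)
t=0.060: state=(0.957, 0.041, 0.002)
continuing one RK4 step at a time; state shown every 25 steps (Δt=0.5):
t=0.500: state=(0.919, 0.062, 0.019)
t=1.000: state=(0.858, 0.094, 0.048)
t=1.500: state=(0.776, 0.134, 0.090)
t=2.000: state=(0.676, 0.176, 0.148)
t=2.500: state=(0.569, 0.210, 0.221)
t=3.000: state=(0.467, 0.229, 0.304)
t=3.500: state=(0.381, 0.229, 0.390)
t=4.000: state=(0.312, 0.214, 0.473)
t=4.500: state=(0.261, 0.190, 0.549)
t=5.000: state=(0.223, 0.162, 0.615)
t=5.500: state=(0.196, 0.134, 0.670)
t=6.000: state=(0.176, 0.109, 0.716)
t=6.500: state=(0.161, 0.087, 0.752)
t=7.000: state=(0.150, 0.068, 0.781)
t=7.500: state=(0.143, 0.054, 0.804)
t=8.000: state=(0.137, 0.042, 0.822)
t=8.500: state=(0.132, 0.032, 0.835)
t=9.000: state=(0.129, 0.025, 0.846)
t=9.500: state=(0.126, 0.019, 0.854)
t=10.000: state=(0.125, 0.015, 0.861)
t=10.500: state=(0.123, 0.011, 0.865)
t=11.000: state=(0.122, 0.009, 0.869)
t=11.260: state=(0.122, 0.008, 0.871)
compare at T: S=0.122, I=0.008, R=0.871

largest component: R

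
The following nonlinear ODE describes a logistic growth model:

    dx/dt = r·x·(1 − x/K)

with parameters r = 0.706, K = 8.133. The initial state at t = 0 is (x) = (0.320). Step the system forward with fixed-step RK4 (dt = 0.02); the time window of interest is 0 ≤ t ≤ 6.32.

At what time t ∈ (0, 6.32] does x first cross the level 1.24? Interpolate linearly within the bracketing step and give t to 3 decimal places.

t=0.000: state=(0.320)
step 1 (dt=0.02): k1=(0.217), k2=(0.218), k3=(0.218), k4=(0.220); state += dt/6·(k1+2k2+2k3+k4)
t=0.020: state=(0.324)
t=0.040: state=(0.329)
t=0.060: state=(0.333)
continuing one RK4 step at a time; state shown every 25 steps (Δt=0.5):
t=0.500: state=(0.448)
t=1.000: state=(0.623)
t=1.500: state=(0.859)
t=2.000: state=(1.170)
t=2.080: state=(1.228)
next step: t=2.100: state=(1.243) — x has crossed 1.24
linear interpolation between t=2.080 (1.22812) and t=2.100 (1.24292) → t≈2.096

t = 2.096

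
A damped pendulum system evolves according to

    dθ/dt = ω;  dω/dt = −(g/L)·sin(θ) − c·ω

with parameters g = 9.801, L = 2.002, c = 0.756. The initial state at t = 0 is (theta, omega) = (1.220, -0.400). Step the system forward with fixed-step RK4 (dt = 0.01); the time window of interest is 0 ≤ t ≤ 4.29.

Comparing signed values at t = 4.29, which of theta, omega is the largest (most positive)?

largest component: omega

t=0.000: state=(1.220, -0.400)
step 1 (dt=0.01): k1=(-0.400, -4.295), k2=(-0.421, -4.275), k3=(-0.421, -4.275), k4=(-0.443, -4.256); state += dt/6·(k1+2k2+2k3+k4)
t=0.010: state=(1.216, -0.443)
t=0.020: state=(1.211, -0.485)
t=0.030: state=(1.206, -0.527)
continuing one RK4 step at a time; state shown every 20 steps (Δt=0.2):
t=0.200: state=(1.060, -1.173)
t=0.400: state=(0.765, -1.727)
t=0.600: state=(0.389, -1.978)
t=0.800: state=(-0.001, -1.868)
t=1.000: state=(-0.337, -1.443)
t=1.200: state=(-0.566, -0.835)
t=1.400: state=(-0.668, -0.183)
t=1.600: state=(-0.644, 0.404)
t=1.800: state=(-0.516, 0.849)
t=2.000: state=(-0.317, 1.099)
t=2.200: state=(-0.091, 1.126)
t=2.400: state=(0.119, 0.950)
t=2.600: state=(0.279, 0.631)
t=2.800: state=(0.367, 0.247)
t=3.000: state=(0.379, -0.124)
t=3.200: state=(0.323, -0.423)
t=3.400: state=(0.218, -0.607)
t=3.600: state=(0.089, -0.660)
t=3.800: state=(-0.038, -0.588)
t=4.000: state=(-0.140, -0.421)
t=4.200: state=(-0.203, -0.203)
t=4.290: state=(-0.217, -0.100)
compare at T: theta=-0.217, omega=-0.100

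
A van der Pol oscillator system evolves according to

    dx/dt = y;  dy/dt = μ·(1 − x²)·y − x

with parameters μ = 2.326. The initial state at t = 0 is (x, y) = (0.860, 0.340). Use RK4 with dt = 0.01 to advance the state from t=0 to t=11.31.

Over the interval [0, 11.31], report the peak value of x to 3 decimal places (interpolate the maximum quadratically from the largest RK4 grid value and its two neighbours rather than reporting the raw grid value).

t=0.000: state=(0.860, 0.340)
step 1 (dt=0.01): k1=(0.340, -0.654), k2=(0.337, -0.660), k3=(0.337, -0.660), k4=(0.333, -0.666); state += dt/6·(k1+2k2+2k3+k4)
t=0.010: state=(0.863, 0.333)
t=0.020: state=(0.867, 0.327)
t=0.030: state=(0.870, 0.320)
continuing one RK4 step at a time; state shown every 50 steps (Δt=0.5):
t=0.500: state=(0.930, -0.084)
t=1.000: state=(0.760, -0.630)
t=1.500: state=(0.194, -1.874)
t=2.000: state=(-1.334, -3.340)
t=2.500: state=(-1.952, 0.044)
t=3.000: state=(-1.837, 0.307)
t=3.500: state=(-1.669, 0.369)
t=4.000: state=(-1.464, 0.460)
t=4.500: state=(-1.194, 0.644)
t=5.000: state=(-0.767, 1.168)
t=5.500: state=(0.233, 3.312)
t=6.000: state=(1.902, 1.286)
t=6.500: state=(1.983, -0.238)
t=7.000: state=(1.841, -0.314)
t=7.500: state=(1.671, -0.369)
t=8.000: state=(1.466, -0.458)
t=8.500: state=(1.198, -0.641)
t=9.000: state=(0.775, -1.156)
t=9.500: state=(-0.212, -3.268)
t=10.000: state=(-1.894, -1.347)
t=10.500: state=(-1.985, 0.235)
t=11.000: state=(-1.843, 0.314)
t=11.310: state=(-1.741, 0.345)
largest grid value and its neighbours: x(6.240)=2.02164, x(6.250)=2.02170, x(6.260)=2.02157
parabola through these three points peaks at t≈6.248 with x≈2.02170

max x = 2.022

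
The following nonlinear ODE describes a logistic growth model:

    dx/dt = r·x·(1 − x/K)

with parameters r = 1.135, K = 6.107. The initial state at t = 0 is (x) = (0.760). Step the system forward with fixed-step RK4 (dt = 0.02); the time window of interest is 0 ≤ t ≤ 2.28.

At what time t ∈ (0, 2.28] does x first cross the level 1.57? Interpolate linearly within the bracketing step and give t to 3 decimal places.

t=0.000: state=(0.760)
step 1 (dt=0.02): k1=(0.755), k2=(0.762), k3=(0.762), k4=(0.768); state += dt/6·(k1+2k2+2k3+k4)
t=0.020: state=(0.775)
t=0.040: state=(0.791)
t=0.060: state=(0.806)
continuing one RK4 step at a time; state shown every 5 steps (Δt=0.1):
t=0.100: state=(0.839)
t=0.200: state=(0.924)
t=0.300: state=(1.017)
t=0.400: state=(1.117)
t=0.500: state=(1.224)
t=0.600: state=(1.339)
t=0.700: state=(1.461)
t=0.780: state=(1.565)
next step: t=0.800: state=(1.591) — x has crossed 1.57
linear interpolation between t=0.780 (1.56478) and t=0.800 (1.59134) → t≈0.784

t = 0.784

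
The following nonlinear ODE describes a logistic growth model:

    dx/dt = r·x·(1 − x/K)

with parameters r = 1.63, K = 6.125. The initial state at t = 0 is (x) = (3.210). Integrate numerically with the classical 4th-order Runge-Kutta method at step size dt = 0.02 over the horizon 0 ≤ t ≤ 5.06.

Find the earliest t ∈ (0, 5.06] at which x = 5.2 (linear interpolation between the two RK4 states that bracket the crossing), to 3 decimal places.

t = 1.000

t=0.000: state=(3.210)
step 1 (dt=0.02): k1=(2.490), k2=(2.488), k3=(2.488), k4=(2.486); state += dt/6·(k1+2k2+2k3+k4)
t=0.020: state=(3.260)
t=0.040: state=(3.309)
t=0.060: state=(3.359)
continuing one RK4 step at a time; state shown every 10 steps (Δt=0.2):
t=0.200: state=(3.700)
t=0.400: state=(4.158)
t=0.600: state=(4.566)
t=0.800: state=(4.914)
t=1.000: state=(5.200)
next step: t=1.020: state=(5.225) — x has crossed 5.2
linear interpolation between t=1.000 (5.19983) and t=1.020 (5.22514) → t≈1.000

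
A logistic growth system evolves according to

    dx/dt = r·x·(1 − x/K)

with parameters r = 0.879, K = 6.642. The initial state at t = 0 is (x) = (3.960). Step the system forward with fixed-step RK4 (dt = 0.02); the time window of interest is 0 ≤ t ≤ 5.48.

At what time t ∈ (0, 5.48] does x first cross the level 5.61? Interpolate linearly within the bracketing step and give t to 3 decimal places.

t = 1.483

t=0.000: state=(3.960)
step 1 (dt=0.02): k1=(1.406), k2=(1.403), k3=(1.403), k4=(1.401); state += dt/6·(k1+2k2+2k3+k4)
t=0.020: state=(3.988)
t=0.040: state=(4.016)
t=0.060: state=(4.044)
continuing one RK4 step at a time; state shown every 10 steps (Δt=0.2):
t=0.200: state=(4.236)
t=0.400: state=(4.498)
t=0.600: state=(4.745)
t=0.800: state=(4.974)
t=1.000: state=(5.184)
t=1.200: state=(5.374)
t=1.400: state=(5.545)
t=1.480: state=(5.608)
next step: t=1.500: state=(5.623) — x has crossed 5.61
linear interpolation between t=1.480 (5.60786) and t=1.500 (5.62312) → t≈1.483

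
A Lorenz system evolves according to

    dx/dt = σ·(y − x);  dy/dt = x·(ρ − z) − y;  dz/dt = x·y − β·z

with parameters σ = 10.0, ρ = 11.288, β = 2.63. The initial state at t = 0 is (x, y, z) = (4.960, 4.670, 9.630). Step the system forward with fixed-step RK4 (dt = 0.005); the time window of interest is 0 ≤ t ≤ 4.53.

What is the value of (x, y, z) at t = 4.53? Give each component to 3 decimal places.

(x, y, z) = (5.209, 5.176, 10.357)

t=0.000: state=(4.960, 4.670, 9.630)
step 1 (dt=0.005): k1=(-2.900, 3.554, -2.164), k2=(-2.739, 3.560, -2.139), k3=(-2.743, 3.560, -2.138), k4=(-2.585, 3.566, -2.112); state += dt/6·(k1+2k2+2k3+k4)
t=0.005: state=(4.946, 4.688, 9.619)
t=0.010: state=(4.934, 4.706, 9.609)
t=0.015: state=(4.923, 4.724, 9.599)
continuing one RK4 step at a time; state shown every 40 steps (Δt=0.2):
t=0.200: state=(5.126, 5.396, 9.606)
t=0.400: state=(5.581, 5.687, 10.403)
t=0.600: state=(5.437, 5.221, 10.878)
t=0.800: state=(4.990, 4.825, 10.433)
t=1.000: state=(4.909, 4.992, 9.883)
t=1.200: state=(5.216, 5.397, 9.948)
t=1.400: state=(5.449, 5.469, 10.456)
t=1.600: state=(5.295, 5.152, 10.633)
t=1.800: state=(5.042, 4.966, 10.304)
t=2.000: state=(5.048, 5.122, 10.015)
t=2.200: state=(5.253, 5.354, 10.135)
t=2.400: state=(5.352, 5.338, 10.439)
t=2.600: state=(5.226, 5.137, 10.477)
t=2.800: state=(5.091, 5.062, 10.252)
t=3.000: state=(5.128, 5.185, 10.116)
t=3.200: state=(5.256, 5.308, 10.233)
t=3.400: state=(5.287, 5.264, 10.402)
t=3.600: state=(5.196, 5.144, 10.384)
t=3.800: state=(5.130, 5.124, 10.240)
t=4.000: state=(5.171, 5.211, 10.186)
t=4.200: state=(5.245, 5.270, 10.278)
t=4.400: state=(5.247, 5.225, 10.366)
t=4.530: state=(5.209, 5.176, 10.357)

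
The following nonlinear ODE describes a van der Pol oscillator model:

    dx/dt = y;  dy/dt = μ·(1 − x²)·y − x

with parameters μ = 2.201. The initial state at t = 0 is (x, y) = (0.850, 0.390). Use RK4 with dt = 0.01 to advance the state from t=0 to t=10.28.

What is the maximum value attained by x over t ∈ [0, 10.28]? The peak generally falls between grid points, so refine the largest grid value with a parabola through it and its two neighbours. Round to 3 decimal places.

t=0.000: state=(0.850, 0.390)
step 1 (dt=0.01): k1=(0.390, -0.612), k2=(0.387, -0.618), k3=(0.387, -0.618), k4=(0.384, -0.625); state += dt/6·(k1+2k2+2k3+k4)
t=0.010: state=(0.854, 0.384)
t=0.020: state=(0.858, 0.378)
t=0.030: state=(0.861, 0.371)
continuing one RK4 step at a time; state shown every 50 steps (Δt=0.5):
t=0.500: state=(0.948, -0.027)
t=1.000: state=(0.809, -0.546)
t=1.500: state=(0.330, -1.544)
t=2.000: state=(-1.001, -3.592)
t=2.500: state=(-1.941, -0.212)
t=3.000: state=(-1.864, 0.302)
t=3.500: state=(-1.693, 0.377)
t=4.000: state=(-1.483, 0.469)
t=4.500: state=(-1.209, 0.652)
t=5.000: state=(-0.782, 1.154)
t=5.500: state=(0.176, 3.099)
t=6.000: state=(1.851, 1.598)
t=6.500: state=(1.991, -0.229)
t=7.000: state=(1.845, -0.328)
t=7.500: state=(1.667, -0.388)
t=8.000: state=(1.451, -0.487)
t=8.500: state=(1.163, -0.692)
t=9.000: state=(0.698, -1.288)
t=9.500: state=(-0.403, -3.535)
t=10.000: state=(-1.938, -0.973)
t=10.280: state=(-2.018, 0.101)
largest grid value and its neighbours: x(6.280)=2.02105, x(6.290)=2.02110, x(6.300)=2.02096
parabola through these three points peaks at t≈6.288 with x≈2.02111

max x = 2.021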